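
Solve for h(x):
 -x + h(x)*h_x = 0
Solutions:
 h(x) = -sqrt(C1 + x^2)
 h(x) = sqrt(C1 + x^2)


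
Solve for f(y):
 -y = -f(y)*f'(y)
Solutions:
 f(y) = -sqrt(C1 + y^2)
 f(y) = sqrt(C1 + y^2)


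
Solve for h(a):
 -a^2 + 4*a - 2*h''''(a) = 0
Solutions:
 h(a) = C1 + C2*a + C3*a^2 + C4*a^3 - a^6/720 + a^5/60


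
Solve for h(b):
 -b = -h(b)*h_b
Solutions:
 h(b) = -sqrt(C1 + b^2)
 h(b) = sqrt(C1 + b^2)


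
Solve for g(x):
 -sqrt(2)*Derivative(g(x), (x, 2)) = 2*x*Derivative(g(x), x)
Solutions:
 g(x) = C1 + C2*erf(2^(3/4)*x/2)


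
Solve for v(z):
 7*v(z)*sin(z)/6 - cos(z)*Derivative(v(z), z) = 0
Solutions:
 v(z) = C1/cos(z)^(7/6)


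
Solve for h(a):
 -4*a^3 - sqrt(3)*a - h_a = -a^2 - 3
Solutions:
 h(a) = C1 - a^4 + a^3/3 - sqrt(3)*a^2/2 + 3*a


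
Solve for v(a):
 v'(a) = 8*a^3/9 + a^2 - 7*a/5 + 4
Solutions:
 v(a) = C1 + 2*a^4/9 + a^3/3 - 7*a^2/10 + 4*a


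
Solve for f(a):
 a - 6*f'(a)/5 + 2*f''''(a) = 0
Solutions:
 f(a) = C1 + C4*exp(3^(1/3)*5^(2/3)*a/5) + 5*a^2/12 + (C2*sin(3^(5/6)*5^(2/3)*a/10) + C3*cos(3^(5/6)*5^(2/3)*a/10))*exp(-3^(1/3)*5^(2/3)*a/10)


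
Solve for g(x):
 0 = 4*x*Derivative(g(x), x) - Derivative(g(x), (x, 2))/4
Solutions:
 g(x) = C1 + C2*erfi(2*sqrt(2)*x)


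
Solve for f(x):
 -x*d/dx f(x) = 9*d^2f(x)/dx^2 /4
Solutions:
 f(x) = C1 + C2*erf(sqrt(2)*x/3)


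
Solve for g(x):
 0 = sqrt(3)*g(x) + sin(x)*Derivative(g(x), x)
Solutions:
 g(x) = C1*(cos(x) + 1)^(sqrt(3)/2)/(cos(x) - 1)^(sqrt(3)/2)


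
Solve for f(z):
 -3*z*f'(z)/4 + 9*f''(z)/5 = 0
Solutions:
 f(z) = C1 + C2*erfi(sqrt(30)*z/12)


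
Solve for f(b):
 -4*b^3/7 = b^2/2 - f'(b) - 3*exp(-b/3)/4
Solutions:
 f(b) = C1 + b^4/7 + b^3/6 + 9*exp(-b/3)/4


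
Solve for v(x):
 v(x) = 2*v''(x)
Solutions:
 v(x) = C1*exp(-sqrt(2)*x/2) + C2*exp(sqrt(2)*x/2)


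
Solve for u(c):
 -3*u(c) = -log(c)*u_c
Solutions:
 u(c) = C1*exp(3*li(c))


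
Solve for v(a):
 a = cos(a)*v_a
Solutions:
 v(a) = C1 + Integral(a/cos(a), a)


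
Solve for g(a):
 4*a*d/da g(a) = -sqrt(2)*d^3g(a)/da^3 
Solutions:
 g(a) = C1 + Integral(C2*airyai(-sqrt(2)*a) + C3*airybi(-sqrt(2)*a), a)


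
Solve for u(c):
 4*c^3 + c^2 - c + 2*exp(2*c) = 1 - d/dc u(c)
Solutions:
 u(c) = C1 - c^4 - c^3/3 + c^2/2 + c - exp(2*c)


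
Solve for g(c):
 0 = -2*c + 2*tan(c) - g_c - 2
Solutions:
 g(c) = C1 - c^2 - 2*c - 2*log(cos(c))


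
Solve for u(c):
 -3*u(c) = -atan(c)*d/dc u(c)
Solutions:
 u(c) = C1*exp(3*Integral(1/atan(c), c))


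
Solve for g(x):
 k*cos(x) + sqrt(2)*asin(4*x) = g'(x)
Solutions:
 g(x) = C1 + k*sin(x) + sqrt(2)*(x*asin(4*x) + sqrt(1 - 16*x^2)/4)


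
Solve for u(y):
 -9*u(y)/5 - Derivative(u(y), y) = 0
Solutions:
 u(y) = C1*exp(-9*y/5)


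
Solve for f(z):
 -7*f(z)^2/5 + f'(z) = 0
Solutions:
 f(z) = -5/(C1 + 7*z)


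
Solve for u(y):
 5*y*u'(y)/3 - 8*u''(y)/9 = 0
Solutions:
 u(y) = C1 + C2*erfi(sqrt(15)*y/4)


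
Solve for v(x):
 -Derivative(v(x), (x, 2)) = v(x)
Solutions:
 v(x) = C1*sin(x) + C2*cos(x)


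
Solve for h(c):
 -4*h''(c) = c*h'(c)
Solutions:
 h(c) = C1 + C2*erf(sqrt(2)*c/4)


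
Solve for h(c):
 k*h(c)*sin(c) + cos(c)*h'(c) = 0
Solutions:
 h(c) = C1*exp(k*log(cos(c)))


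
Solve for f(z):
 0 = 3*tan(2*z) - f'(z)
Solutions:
 f(z) = C1 - 3*log(cos(2*z))/2


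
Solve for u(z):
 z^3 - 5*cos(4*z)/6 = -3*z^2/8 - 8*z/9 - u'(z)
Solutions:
 u(z) = C1 - z^4/4 - z^3/8 - 4*z^2/9 + 5*sin(4*z)/24


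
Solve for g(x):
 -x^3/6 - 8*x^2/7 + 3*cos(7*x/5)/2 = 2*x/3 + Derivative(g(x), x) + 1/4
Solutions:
 g(x) = C1 - x^4/24 - 8*x^3/21 - x^2/3 - x/4 + 15*sin(7*x/5)/14


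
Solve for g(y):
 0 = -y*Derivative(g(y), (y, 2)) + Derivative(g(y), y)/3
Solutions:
 g(y) = C1 + C2*y^(4/3)


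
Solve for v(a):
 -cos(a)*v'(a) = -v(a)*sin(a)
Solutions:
 v(a) = C1/cos(a)


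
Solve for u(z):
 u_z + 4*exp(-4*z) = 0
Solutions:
 u(z) = C1 + exp(-4*z)


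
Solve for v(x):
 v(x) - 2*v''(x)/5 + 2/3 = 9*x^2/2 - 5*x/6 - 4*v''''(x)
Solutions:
 v(x) = 9*x^2/2 - 5*x/6 + (C1*sin(sqrt(2)*x*sin(atan(3*sqrt(11))/2)/2) + C2*cos(sqrt(2)*x*sin(atan(3*sqrt(11))/2)/2))*exp(-sqrt(2)*x*cos(atan(3*sqrt(11))/2)/2) + (C3*sin(sqrt(2)*x*sin(atan(3*sqrt(11))/2)/2) + C4*cos(sqrt(2)*x*sin(atan(3*sqrt(11))/2)/2))*exp(sqrt(2)*x*cos(atan(3*sqrt(11))/2)/2) + 44/15


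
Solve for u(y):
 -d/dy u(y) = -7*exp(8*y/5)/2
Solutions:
 u(y) = C1 + 35*exp(8*y/5)/16


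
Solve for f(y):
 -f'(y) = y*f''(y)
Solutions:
 f(y) = C1 + C2*log(y)


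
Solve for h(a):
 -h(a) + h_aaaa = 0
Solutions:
 h(a) = C1*exp(-a) + C2*exp(a) + C3*sin(a) + C4*cos(a)


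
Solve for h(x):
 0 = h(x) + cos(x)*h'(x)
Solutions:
 h(x) = C1*sqrt(sin(x) - 1)/sqrt(sin(x) + 1)


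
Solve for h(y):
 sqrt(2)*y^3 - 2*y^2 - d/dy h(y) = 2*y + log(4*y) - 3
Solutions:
 h(y) = C1 + sqrt(2)*y^4/4 - 2*y^3/3 - y^2 - y*log(y) - y*log(4) + 4*y


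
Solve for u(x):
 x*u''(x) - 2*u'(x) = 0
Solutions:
 u(x) = C1 + C2*x^3


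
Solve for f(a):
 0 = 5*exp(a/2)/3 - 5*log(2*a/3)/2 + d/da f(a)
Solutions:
 f(a) = C1 + 5*a*log(a)/2 + 5*a*(-log(3) - 1 + log(2))/2 - 10*exp(a/2)/3


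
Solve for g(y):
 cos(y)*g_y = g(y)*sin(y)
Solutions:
 g(y) = C1/cos(y)


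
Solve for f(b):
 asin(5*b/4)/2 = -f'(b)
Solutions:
 f(b) = C1 - b*asin(5*b/4)/2 - sqrt(16 - 25*b^2)/10


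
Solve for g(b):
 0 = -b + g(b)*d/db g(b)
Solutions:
 g(b) = -sqrt(C1 + b^2)
 g(b) = sqrt(C1 + b^2)


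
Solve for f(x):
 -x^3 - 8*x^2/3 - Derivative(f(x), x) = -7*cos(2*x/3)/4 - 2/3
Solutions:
 f(x) = C1 - x^4/4 - 8*x^3/9 + 2*x/3 + 21*sin(2*x/3)/8


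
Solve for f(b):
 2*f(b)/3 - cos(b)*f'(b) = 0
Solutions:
 f(b) = C1*(sin(b) + 1)^(1/3)/(sin(b) - 1)^(1/3)


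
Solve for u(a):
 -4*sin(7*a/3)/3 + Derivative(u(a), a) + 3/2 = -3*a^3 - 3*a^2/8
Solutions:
 u(a) = C1 - 3*a^4/4 - a^3/8 - 3*a/2 - 4*cos(7*a/3)/7


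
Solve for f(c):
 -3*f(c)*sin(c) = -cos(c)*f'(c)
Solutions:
 f(c) = C1/cos(c)^3


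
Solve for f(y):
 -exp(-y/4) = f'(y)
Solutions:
 f(y) = C1 + 4*exp(-y/4)


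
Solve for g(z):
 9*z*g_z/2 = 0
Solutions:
 g(z) = C1


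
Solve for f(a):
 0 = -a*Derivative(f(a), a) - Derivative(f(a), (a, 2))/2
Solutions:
 f(a) = C1 + C2*erf(a)


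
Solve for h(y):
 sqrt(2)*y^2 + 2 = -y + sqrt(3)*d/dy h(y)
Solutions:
 h(y) = C1 + sqrt(6)*y^3/9 + sqrt(3)*y^2/6 + 2*sqrt(3)*y/3


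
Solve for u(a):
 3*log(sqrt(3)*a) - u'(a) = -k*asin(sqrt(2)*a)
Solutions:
 u(a) = C1 + 3*a*log(a) - 3*a + 3*a*log(3)/2 + k*(a*asin(sqrt(2)*a) + sqrt(2)*sqrt(1 - 2*a^2)/2)


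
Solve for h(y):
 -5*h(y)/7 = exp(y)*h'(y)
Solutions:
 h(y) = C1*exp(5*exp(-y)/7)


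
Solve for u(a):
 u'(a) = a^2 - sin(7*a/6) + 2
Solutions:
 u(a) = C1 + a^3/3 + 2*a + 6*cos(7*a/6)/7


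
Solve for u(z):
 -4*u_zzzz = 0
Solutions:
 u(z) = C1 + C2*z + C3*z^2 + C4*z^3


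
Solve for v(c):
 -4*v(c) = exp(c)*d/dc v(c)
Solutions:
 v(c) = C1*exp(4*exp(-c))


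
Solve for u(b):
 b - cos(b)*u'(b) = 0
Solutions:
 u(b) = C1 + Integral(b/cos(b), b)


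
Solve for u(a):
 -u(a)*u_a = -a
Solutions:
 u(a) = -sqrt(C1 + a^2)
 u(a) = sqrt(C1 + a^2)


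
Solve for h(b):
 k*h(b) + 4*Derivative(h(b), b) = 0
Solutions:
 h(b) = C1*exp(-b*k/4)


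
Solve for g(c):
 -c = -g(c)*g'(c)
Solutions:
 g(c) = -sqrt(C1 + c^2)
 g(c) = sqrt(C1 + c^2)


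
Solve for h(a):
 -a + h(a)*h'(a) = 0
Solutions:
 h(a) = -sqrt(C1 + a^2)
 h(a) = sqrt(C1 + a^2)


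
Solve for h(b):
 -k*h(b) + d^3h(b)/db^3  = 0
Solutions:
 h(b) = C1*exp(b*k^(1/3)) + C2*exp(b*k^(1/3)*(-1 + sqrt(3)*I)/2) + C3*exp(-b*k^(1/3)*(1 + sqrt(3)*I)/2)


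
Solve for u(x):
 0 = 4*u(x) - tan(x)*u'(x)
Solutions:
 u(x) = C1*sin(x)^4


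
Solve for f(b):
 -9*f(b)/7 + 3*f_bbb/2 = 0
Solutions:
 f(b) = C3*exp(6^(1/3)*7^(2/3)*b/7) + (C1*sin(2^(1/3)*3^(5/6)*7^(2/3)*b/14) + C2*cos(2^(1/3)*3^(5/6)*7^(2/3)*b/14))*exp(-6^(1/3)*7^(2/3)*b/14)


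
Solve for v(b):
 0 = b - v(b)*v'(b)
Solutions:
 v(b) = -sqrt(C1 + b^2)
 v(b) = sqrt(C1 + b^2)


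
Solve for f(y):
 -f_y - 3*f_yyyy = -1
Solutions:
 f(y) = C1 + C4*exp(-3^(2/3)*y/3) + y + (C2*sin(3^(1/6)*y/2) + C3*cos(3^(1/6)*y/2))*exp(3^(2/3)*y/6)


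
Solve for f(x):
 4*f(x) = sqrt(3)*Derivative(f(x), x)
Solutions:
 f(x) = C1*exp(4*sqrt(3)*x/3)


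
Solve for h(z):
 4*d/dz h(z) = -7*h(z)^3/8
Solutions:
 h(z) = -4*sqrt(-1/(C1 - 7*z))
 h(z) = 4*sqrt(-1/(C1 - 7*z))


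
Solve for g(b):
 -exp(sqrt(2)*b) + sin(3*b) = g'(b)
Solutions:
 g(b) = C1 - sqrt(2)*exp(sqrt(2)*b)/2 - cos(3*b)/3


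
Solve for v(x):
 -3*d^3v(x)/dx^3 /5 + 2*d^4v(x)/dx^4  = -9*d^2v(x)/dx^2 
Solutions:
 v(x) = C1 + C2*x + (C3*sin(3*sqrt(199)*x/20) + C4*cos(3*sqrt(199)*x/20))*exp(3*x/20)


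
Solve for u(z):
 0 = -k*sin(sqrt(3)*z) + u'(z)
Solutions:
 u(z) = C1 - sqrt(3)*k*cos(sqrt(3)*z)/3


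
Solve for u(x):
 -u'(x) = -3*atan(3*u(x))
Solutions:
 Integral(1/atan(3*_y), (_y, u(x))) = C1 + 3*x


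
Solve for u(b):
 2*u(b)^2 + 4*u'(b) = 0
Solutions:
 u(b) = 2/(C1 + b)


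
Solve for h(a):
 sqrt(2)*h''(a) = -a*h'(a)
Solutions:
 h(a) = C1 + C2*erf(2^(1/4)*a/2)


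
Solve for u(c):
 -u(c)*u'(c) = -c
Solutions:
 u(c) = -sqrt(C1 + c^2)
 u(c) = sqrt(C1 + c^2)


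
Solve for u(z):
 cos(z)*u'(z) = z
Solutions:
 u(z) = C1 + Integral(z/cos(z), z)


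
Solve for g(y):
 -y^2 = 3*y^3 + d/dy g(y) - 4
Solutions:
 g(y) = C1 - 3*y^4/4 - y^3/3 + 4*y


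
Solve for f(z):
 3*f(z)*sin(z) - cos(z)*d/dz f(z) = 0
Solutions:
 f(z) = C1/cos(z)^3


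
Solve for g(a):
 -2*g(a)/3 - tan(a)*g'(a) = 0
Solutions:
 g(a) = C1/sin(a)^(2/3)


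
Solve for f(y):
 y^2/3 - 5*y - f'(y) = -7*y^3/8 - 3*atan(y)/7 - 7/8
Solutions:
 f(y) = C1 + 7*y^4/32 + y^3/9 - 5*y^2/2 + 3*y*atan(y)/7 + 7*y/8 - 3*log(y^2 + 1)/14


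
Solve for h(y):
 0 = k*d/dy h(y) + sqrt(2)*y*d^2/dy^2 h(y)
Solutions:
 h(y) = C1 + y^(-sqrt(2)*re(k)/2 + 1)*(C2*sin(sqrt(2)*log(y)*Abs(im(k))/2) + C3*cos(sqrt(2)*log(y)*im(k)/2))


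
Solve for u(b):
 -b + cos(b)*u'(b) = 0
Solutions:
 u(b) = C1 + Integral(b/cos(b), b)


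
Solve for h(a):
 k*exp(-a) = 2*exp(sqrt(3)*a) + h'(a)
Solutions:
 h(a) = C1 - k*exp(-a) - 2*sqrt(3)*exp(sqrt(3)*a)/3


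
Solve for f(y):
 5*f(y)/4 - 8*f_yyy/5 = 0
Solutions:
 f(y) = C3*exp(2^(1/3)*5^(2/3)*y/4) + (C1*sin(2^(1/3)*sqrt(3)*5^(2/3)*y/8) + C2*cos(2^(1/3)*sqrt(3)*5^(2/3)*y/8))*exp(-2^(1/3)*5^(2/3)*y/8)


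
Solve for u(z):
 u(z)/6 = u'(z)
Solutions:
 u(z) = C1*exp(z/6)


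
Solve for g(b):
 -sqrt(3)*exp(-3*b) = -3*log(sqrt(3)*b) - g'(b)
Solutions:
 g(b) = C1 - 3*b*log(b) + b*(3 - 3*log(3)/2) - sqrt(3)*exp(-3*b)/3


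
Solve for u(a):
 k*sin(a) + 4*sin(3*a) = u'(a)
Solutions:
 u(a) = C1 - k*cos(a) - 4*cos(3*a)/3


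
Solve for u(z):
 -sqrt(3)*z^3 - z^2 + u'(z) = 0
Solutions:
 u(z) = C1 + sqrt(3)*z^4/4 + z^3/3


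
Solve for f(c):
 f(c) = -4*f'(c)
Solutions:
 f(c) = C1*exp(-c/4)


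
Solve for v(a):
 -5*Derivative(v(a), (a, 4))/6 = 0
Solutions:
 v(a) = C1 + C2*a + C3*a^2 + C4*a^3


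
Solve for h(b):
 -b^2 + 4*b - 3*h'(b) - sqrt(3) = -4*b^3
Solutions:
 h(b) = C1 + b^4/3 - b^3/9 + 2*b^2/3 - sqrt(3)*b/3


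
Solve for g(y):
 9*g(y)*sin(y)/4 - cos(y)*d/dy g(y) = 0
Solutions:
 g(y) = C1/cos(y)^(9/4)


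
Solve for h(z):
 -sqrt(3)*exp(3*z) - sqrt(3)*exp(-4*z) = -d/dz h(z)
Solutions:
 h(z) = C1 + sqrt(3)*exp(3*z)/3 - sqrt(3)*exp(-4*z)/4


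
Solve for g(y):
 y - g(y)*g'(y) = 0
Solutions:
 g(y) = -sqrt(C1 + y^2)
 g(y) = sqrt(C1 + y^2)


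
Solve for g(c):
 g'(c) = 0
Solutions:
 g(c) = C1


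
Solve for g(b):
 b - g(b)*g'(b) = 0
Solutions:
 g(b) = -sqrt(C1 + b^2)
 g(b) = sqrt(C1 + b^2)


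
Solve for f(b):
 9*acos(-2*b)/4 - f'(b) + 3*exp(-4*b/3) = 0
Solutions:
 f(b) = C1 + 9*b*acos(-2*b)/4 + 9*sqrt(1 - 4*b^2)/8 - 9*exp(-4*b/3)/4


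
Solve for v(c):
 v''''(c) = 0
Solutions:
 v(c) = C1 + C2*c + C3*c^2 + C4*c^3


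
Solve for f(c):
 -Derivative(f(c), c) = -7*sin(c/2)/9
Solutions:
 f(c) = C1 - 14*cos(c/2)/9


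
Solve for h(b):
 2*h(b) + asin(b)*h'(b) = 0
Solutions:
 h(b) = C1*exp(-2*Integral(1/asin(b), b))


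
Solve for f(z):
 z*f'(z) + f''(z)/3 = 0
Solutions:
 f(z) = C1 + C2*erf(sqrt(6)*z/2)


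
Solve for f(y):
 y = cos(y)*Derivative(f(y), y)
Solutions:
 f(y) = C1 + Integral(y/cos(y), y)


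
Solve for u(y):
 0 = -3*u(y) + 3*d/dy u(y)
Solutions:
 u(y) = C1*exp(y)


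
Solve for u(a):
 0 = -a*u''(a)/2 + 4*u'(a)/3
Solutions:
 u(a) = C1 + C2*a^(11/3)


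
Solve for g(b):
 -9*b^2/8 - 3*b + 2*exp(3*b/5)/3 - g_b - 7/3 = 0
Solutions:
 g(b) = C1 - 3*b^3/8 - 3*b^2/2 - 7*b/3 + 10*exp(3*b/5)/9


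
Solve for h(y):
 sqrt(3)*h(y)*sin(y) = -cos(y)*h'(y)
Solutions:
 h(y) = C1*cos(y)^(sqrt(3))


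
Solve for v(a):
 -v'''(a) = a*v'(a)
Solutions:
 v(a) = C1 + Integral(C2*airyai(-a) + C3*airybi(-a), a)


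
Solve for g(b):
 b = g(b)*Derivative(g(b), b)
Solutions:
 g(b) = -sqrt(C1 + b^2)
 g(b) = sqrt(C1 + b^2)


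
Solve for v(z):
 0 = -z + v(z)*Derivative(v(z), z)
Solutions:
 v(z) = -sqrt(C1 + z^2)
 v(z) = sqrt(C1 + z^2)


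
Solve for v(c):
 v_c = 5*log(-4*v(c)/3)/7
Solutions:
 -7*Integral(1/(log(-_y) - log(3) + 2*log(2)), (_y, v(c)))/5 = C1 - c


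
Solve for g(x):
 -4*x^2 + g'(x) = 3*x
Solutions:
 g(x) = C1 + 4*x^3/3 + 3*x^2/2


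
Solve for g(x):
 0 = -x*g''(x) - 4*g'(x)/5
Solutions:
 g(x) = C1 + C2*x^(1/5)


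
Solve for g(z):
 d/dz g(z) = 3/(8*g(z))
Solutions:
 g(z) = -sqrt(C1 + 3*z)/2
 g(z) = sqrt(C1 + 3*z)/2


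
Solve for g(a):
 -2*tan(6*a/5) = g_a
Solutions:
 g(a) = C1 + 5*log(cos(6*a/5))/3


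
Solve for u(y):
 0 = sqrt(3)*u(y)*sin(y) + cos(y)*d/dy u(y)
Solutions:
 u(y) = C1*cos(y)^(sqrt(3))


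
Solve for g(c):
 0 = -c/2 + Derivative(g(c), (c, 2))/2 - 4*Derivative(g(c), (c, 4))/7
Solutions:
 g(c) = C1 + C2*c + C3*exp(-sqrt(14)*c/4) + C4*exp(sqrt(14)*c/4) + c^3/6


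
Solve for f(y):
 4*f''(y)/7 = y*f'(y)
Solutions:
 f(y) = C1 + C2*erfi(sqrt(14)*y/4)


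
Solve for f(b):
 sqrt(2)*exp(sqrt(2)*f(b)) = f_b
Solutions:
 f(b) = sqrt(2)*(2*log(-1/(C1 + sqrt(2)*b)) - log(2))/4


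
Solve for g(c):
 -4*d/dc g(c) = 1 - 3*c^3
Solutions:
 g(c) = C1 + 3*c^4/16 - c/4


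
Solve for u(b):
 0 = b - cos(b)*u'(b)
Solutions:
 u(b) = C1 + Integral(b/cos(b), b)


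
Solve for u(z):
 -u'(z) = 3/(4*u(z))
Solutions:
 u(z) = -sqrt(C1 - 6*z)/2
 u(z) = sqrt(C1 - 6*z)/2


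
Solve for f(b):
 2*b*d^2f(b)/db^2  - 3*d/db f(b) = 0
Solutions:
 f(b) = C1 + C2*b^(5/2)


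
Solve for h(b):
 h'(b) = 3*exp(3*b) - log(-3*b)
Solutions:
 h(b) = C1 - b*log(-b) + b*(1 - log(3)) + exp(3*b)


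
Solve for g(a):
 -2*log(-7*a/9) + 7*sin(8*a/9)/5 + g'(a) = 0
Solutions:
 g(a) = C1 + 2*a*log(-a) - 4*a*log(3) - 2*a + 2*a*log(7) + 63*cos(8*a/9)/40


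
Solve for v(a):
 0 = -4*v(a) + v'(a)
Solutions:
 v(a) = C1*exp(4*a)


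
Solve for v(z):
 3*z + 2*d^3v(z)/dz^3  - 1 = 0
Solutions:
 v(z) = C1 + C2*z + C3*z^2 - z^4/16 + z^3/12


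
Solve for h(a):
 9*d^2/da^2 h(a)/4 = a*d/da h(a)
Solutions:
 h(a) = C1 + C2*erfi(sqrt(2)*a/3)


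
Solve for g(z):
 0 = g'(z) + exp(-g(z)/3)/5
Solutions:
 g(z) = 3*log(C1 - z/15)


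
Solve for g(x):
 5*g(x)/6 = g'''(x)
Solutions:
 g(x) = C3*exp(5^(1/3)*6^(2/3)*x/6) + (C1*sin(2^(2/3)*3^(1/6)*5^(1/3)*x/4) + C2*cos(2^(2/3)*3^(1/6)*5^(1/3)*x/4))*exp(-5^(1/3)*6^(2/3)*x/12)


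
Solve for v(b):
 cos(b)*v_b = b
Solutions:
 v(b) = C1 + Integral(b/cos(b), b)


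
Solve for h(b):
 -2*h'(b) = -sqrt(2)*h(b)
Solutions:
 h(b) = C1*exp(sqrt(2)*b/2)


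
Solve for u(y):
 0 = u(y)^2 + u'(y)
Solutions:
 u(y) = 1/(C1 + y)


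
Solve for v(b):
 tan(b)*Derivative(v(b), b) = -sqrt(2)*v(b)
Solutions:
 v(b) = C1/sin(b)^(sqrt(2))


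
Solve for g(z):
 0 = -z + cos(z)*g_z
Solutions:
 g(z) = C1 + Integral(z/cos(z), z)


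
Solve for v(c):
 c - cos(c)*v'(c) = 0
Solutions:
 v(c) = C1 + Integral(c/cos(c), c)


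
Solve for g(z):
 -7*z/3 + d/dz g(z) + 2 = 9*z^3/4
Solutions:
 g(z) = C1 + 9*z^4/16 + 7*z^2/6 - 2*z


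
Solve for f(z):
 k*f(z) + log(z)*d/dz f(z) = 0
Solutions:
 f(z) = C1*exp(-k*li(z))


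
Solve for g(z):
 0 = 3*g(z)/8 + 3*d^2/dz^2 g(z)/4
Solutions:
 g(z) = C1*sin(sqrt(2)*z/2) + C2*cos(sqrt(2)*z/2)


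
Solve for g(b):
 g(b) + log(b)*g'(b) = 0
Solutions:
 g(b) = C1*exp(-li(b))


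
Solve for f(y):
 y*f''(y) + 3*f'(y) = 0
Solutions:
 f(y) = C1 + C2/y^2


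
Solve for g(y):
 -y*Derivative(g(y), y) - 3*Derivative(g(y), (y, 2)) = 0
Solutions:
 g(y) = C1 + C2*erf(sqrt(6)*y/6)


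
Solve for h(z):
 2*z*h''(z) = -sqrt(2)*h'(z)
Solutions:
 h(z) = C1 + C2*z^(1 - sqrt(2)/2)


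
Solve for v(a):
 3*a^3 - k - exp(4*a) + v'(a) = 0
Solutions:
 v(a) = C1 - 3*a^4/4 + a*k + exp(4*a)/4


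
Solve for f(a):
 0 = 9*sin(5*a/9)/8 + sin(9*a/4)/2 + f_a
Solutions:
 f(a) = C1 + 81*cos(5*a/9)/40 + 2*cos(9*a/4)/9


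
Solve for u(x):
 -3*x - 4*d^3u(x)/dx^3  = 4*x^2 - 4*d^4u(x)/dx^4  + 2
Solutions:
 u(x) = C1 + C2*x + C3*x^2 + C4*exp(x) - x^5/60 - 11*x^4/96 - 13*x^3/24


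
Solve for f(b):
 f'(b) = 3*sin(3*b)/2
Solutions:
 f(b) = C1 - cos(3*b)/2


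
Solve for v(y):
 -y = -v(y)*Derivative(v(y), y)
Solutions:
 v(y) = -sqrt(C1 + y^2)
 v(y) = sqrt(C1 + y^2)


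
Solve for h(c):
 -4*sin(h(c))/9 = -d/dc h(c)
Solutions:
 -4*c/9 + log(cos(h(c)) - 1)/2 - log(cos(h(c)) + 1)/2 = C1


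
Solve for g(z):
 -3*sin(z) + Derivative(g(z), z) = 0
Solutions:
 g(z) = C1 - 3*cos(z)


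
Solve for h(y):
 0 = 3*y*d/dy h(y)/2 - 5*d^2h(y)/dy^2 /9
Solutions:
 h(y) = C1 + C2*erfi(3*sqrt(15)*y/10)


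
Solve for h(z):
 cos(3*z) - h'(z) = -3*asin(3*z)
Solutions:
 h(z) = C1 + 3*z*asin(3*z) + sqrt(1 - 9*z^2) + sin(3*z)/3


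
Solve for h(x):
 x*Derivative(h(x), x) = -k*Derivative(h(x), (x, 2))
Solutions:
 h(x) = C1 + C2*sqrt(k)*erf(sqrt(2)*x*sqrt(1/k)/2)


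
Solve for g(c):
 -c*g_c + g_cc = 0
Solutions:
 g(c) = C1 + C2*erfi(sqrt(2)*c/2)


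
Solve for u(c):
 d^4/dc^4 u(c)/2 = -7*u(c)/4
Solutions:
 u(c) = (C1*sin(14^(1/4)*c/2) + C2*cos(14^(1/4)*c/2))*exp(-14^(1/4)*c/2) + (C3*sin(14^(1/4)*c/2) + C4*cos(14^(1/4)*c/2))*exp(14^(1/4)*c/2)


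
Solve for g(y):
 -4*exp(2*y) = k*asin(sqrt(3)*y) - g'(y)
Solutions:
 g(y) = C1 + k*(y*asin(sqrt(3)*y) + sqrt(3)*sqrt(1 - 3*y^2)/3) + 2*exp(2*y)


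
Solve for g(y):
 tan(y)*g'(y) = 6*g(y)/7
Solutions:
 g(y) = C1*sin(y)^(6/7)


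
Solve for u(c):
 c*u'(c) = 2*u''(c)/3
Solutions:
 u(c) = C1 + C2*erfi(sqrt(3)*c/2)


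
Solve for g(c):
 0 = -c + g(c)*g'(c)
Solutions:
 g(c) = -sqrt(C1 + c^2)
 g(c) = sqrt(C1 + c^2)


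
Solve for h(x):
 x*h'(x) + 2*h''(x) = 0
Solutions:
 h(x) = C1 + C2*erf(x/2)


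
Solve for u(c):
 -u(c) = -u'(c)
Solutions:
 u(c) = C1*exp(c)


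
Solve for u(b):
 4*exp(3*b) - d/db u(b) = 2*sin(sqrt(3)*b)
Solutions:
 u(b) = C1 + 4*exp(3*b)/3 + 2*sqrt(3)*cos(sqrt(3)*b)/3


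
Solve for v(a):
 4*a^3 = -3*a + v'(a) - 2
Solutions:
 v(a) = C1 + a^4 + 3*a^2/2 + 2*a


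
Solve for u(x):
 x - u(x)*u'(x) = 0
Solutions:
 u(x) = -sqrt(C1 + x^2)
 u(x) = sqrt(C1 + x^2)


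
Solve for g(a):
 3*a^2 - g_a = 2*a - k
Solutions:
 g(a) = C1 + a^3 - a^2 + a*k


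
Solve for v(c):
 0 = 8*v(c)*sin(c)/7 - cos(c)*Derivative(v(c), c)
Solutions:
 v(c) = C1/cos(c)^(8/7)


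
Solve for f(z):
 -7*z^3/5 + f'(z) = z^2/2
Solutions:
 f(z) = C1 + 7*z^4/20 + z^3/6


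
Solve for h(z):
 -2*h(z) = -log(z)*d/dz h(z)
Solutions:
 h(z) = C1*exp(2*li(z))


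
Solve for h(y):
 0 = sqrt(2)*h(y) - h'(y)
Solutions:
 h(y) = C1*exp(sqrt(2)*y)


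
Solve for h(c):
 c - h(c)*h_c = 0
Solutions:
 h(c) = -sqrt(C1 + c^2)
 h(c) = sqrt(C1 + c^2)


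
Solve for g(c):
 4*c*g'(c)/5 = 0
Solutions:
 g(c) = C1


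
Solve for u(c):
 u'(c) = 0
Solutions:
 u(c) = C1


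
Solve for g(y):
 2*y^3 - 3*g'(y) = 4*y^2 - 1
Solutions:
 g(y) = C1 + y^4/6 - 4*y^3/9 + y/3


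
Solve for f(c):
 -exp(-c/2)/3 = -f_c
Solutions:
 f(c) = C1 - 2*exp(-c/2)/3


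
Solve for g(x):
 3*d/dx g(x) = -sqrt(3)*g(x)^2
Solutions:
 g(x) = 3/(C1 + sqrt(3)*x)


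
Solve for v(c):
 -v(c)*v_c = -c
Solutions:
 v(c) = -sqrt(C1 + c^2)
 v(c) = sqrt(C1 + c^2)


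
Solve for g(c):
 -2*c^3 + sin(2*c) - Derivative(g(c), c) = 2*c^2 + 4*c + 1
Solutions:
 g(c) = C1 - c^4/2 - 2*c^3/3 - 2*c^2 - c - cos(2*c)/2


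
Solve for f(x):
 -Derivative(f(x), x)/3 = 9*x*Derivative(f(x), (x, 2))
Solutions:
 f(x) = C1 + C2*x^(26/27)


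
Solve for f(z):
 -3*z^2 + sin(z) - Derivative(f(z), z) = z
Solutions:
 f(z) = C1 - z^3 - z^2/2 - cos(z)


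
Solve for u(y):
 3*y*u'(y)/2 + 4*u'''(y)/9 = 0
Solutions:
 u(y) = C1 + Integral(C2*airyai(-3*y/2) + C3*airybi(-3*y/2), y)


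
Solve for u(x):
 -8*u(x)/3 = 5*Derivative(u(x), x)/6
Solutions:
 u(x) = C1*exp(-16*x/5)


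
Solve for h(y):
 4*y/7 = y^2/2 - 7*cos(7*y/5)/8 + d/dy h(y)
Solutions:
 h(y) = C1 - y^3/6 + 2*y^2/7 + 5*sin(7*y/5)/8


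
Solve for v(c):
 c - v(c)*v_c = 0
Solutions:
 v(c) = -sqrt(C1 + c^2)
 v(c) = sqrt(C1 + c^2)


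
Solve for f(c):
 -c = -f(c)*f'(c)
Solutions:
 f(c) = -sqrt(C1 + c^2)
 f(c) = sqrt(C1 + c^2)


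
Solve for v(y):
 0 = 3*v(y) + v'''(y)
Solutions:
 v(y) = C3*exp(-3^(1/3)*y) + (C1*sin(3^(5/6)*y/2) + C2*cos(3^(5/6)*y/2))*exp(3^(1/3)*y/2)


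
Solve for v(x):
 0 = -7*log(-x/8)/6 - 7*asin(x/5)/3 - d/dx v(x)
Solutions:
 v(x) = C1 - 7*x*log(-x)/6 - 7*x*asin(x/5)/3 + 7*x/6 + 7*x*log(2)/2 - 7*sqrt(25 - x^2)/3


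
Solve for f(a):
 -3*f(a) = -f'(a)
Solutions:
 f(a) = C1*exp(3*a)


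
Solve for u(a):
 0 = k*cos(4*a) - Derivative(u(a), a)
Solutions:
 u(a) = C1 + k*sin(4*a)/4


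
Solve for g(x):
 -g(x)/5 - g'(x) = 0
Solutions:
 g(x) = C1*exp(-x/5)


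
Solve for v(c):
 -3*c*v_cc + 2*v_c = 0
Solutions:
 v(c) = C1 + C2*c^(5/3)


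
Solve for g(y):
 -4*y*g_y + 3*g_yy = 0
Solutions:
 g(y) = C1 + C2*erfi(sqrt(6)*y/3)


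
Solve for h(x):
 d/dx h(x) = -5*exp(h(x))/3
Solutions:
 h(x) = log(1/(C1 + 5*x)) + log(3)


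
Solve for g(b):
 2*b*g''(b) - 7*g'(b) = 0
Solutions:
 g(b) = C1 + C2*b^(9/2)


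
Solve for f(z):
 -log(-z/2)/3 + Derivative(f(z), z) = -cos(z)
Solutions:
 f(z) = C1 + z*log(-z)/3 - z/3 - z*log(2)/3 - sin(z)


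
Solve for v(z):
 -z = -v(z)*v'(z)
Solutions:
 v(z) = -sqrt(C1 + z^2)
 v(z) = sqrt(C1 + z^2)


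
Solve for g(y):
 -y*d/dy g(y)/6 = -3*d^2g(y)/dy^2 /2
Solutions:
 g(y) = C1 + C2*erfi(sqrt(2)*y/6)


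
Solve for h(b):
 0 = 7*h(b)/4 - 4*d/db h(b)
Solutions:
 h(b) = C1*exp(7*b/16)


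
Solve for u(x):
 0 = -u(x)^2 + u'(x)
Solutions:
 u(x) = -1/(C1 + x)


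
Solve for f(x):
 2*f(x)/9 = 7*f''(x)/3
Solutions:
 f(x) = C1*exp(-sqrt(42)*x/21) + C2*exp(sqrt(42)*x/21)


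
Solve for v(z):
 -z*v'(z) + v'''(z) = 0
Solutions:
 v(z) = C1 + Integral(C2*airyai(z) + C3*airybi(z), z)


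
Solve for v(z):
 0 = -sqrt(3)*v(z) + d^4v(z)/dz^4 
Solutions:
 v(z) = C1*exp(-3^(1/8)*z) + C2*exp(3^(1/8)*z) + C3*sin(3^(1/8)*z) + C4*cos(3^(1/8)*z)


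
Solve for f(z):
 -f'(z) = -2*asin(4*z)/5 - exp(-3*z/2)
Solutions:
 f(z) = C1 + 2*z*asin(4*z)/5 + sqrt(1 - 16*z^2)/10 - 2*exp(-3*z/2)/3


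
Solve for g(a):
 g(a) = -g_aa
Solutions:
 g(a) = C1*sin(a) + C2*cos(a)


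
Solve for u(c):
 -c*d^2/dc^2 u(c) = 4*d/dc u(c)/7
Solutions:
 u(c) = C1 + C2*c^(3/7)


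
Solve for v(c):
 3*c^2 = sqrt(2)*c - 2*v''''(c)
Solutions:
 v(c) = C1 + C2*c + C3*c^2 + C4*c^3 - c^6/240 + sqrt(2)*c^5/240


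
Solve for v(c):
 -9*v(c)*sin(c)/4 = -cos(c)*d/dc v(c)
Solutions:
 v(c) = C1/cos(c)^(9/4)


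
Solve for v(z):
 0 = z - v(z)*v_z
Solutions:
 v(z) = -sqrt(C1 + z^2)
 v(z) = sqrt(C1 + z^2)


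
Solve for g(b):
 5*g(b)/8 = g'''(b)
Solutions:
 g(b) = C3*exp(5^(1/3)*b/2) + (C1*sin(sqrt(3)*5^(1/3)*b/4) + C2*cos(sqrt(3)*5^(1/3)*b/4))*exp(-5^(1/3)*b/4)


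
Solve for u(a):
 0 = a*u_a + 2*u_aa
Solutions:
 u(a) = C1 + C2*erf(a/2)


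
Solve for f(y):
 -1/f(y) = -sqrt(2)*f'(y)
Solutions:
 f(y) = -sqrt(C1 + sqrt(2)*y)
 f(y) = sqrt(C1 + sqrt(2)*y)


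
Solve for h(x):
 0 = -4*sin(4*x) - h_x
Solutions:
 h(x) = C1 + cos(4*x)


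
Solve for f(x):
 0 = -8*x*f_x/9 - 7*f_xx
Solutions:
 f(x) = C1 + C2*erf(2*sqrt(7)*x/21)


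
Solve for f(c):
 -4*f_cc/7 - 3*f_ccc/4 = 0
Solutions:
 f(c) = C1 + C2*c + C3*exp(-16*c/21)


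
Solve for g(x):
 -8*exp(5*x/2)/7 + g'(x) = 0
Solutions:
 g(x) = C1 + 16*exp(5*x/2)/35


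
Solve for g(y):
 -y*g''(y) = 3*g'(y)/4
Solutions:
 g(y) = C1 + C2*y^(1/4)


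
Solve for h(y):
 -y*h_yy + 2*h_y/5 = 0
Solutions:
 h(y) = C1 + C2*y^(7/5)


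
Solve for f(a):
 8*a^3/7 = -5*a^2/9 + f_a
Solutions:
 f(a) = C1 + 2*a^4/7 + 5*a^3/27


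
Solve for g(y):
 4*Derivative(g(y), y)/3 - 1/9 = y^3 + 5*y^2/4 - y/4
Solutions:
 g(y) = C1 + 3*y^4/16 + 5*y^3/16 - 3*y^2/32 + y/12


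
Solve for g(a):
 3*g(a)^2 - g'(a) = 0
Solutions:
 g(a) = -1/(C1 + 3*a)


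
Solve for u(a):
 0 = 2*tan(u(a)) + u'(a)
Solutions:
 u(a) = pi - asin(C1*exp(-2*a))
 u(a) = asin(C1*exp(-2*a))


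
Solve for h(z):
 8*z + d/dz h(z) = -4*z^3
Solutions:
 h(z) = C1 - z^4 - 4*z^2


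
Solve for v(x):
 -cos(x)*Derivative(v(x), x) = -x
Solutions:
 v(x) = C1 + Integral(x/cos(x), x)


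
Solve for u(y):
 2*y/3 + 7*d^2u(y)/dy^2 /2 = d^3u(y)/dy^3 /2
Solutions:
 u(y) = C1 + C2*y + C3*exp(7*y) - 2*y^3/63 - 2*y^2/147


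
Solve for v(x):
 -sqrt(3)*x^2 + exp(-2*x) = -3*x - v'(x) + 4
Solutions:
 v(x) = C1 + sqrt(3)*x^3/3 - 3*x^2/2 + 4*x + exp(-2*x)/2


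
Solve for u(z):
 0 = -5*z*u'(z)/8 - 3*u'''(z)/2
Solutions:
 u(z) = C1 + Integral(C2*airyai(-90^(1/3)*z/6) + C3*airybi(-90^(1/3)*z/6), z)


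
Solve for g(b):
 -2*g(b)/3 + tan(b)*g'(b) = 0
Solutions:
 g(b) = C1*sin(b)^(2/3)


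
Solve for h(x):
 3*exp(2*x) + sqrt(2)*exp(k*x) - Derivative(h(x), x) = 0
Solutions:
 h(x) = C1 + 3*exp(2*x)/2 + sqrt(2)*exp(k*x)/k


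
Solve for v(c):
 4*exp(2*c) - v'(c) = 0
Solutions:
 v(c) = C1 + 2*exp(2*c)


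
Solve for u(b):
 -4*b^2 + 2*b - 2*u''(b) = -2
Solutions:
 u(b) = C1 + C2*b - b^4/6 + b^3/6 + b^2/2


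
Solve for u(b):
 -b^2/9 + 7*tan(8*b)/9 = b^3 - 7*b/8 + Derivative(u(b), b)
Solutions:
 u(b) = C1 - b^4/4 - b^3/27 + 7*b^2/16 - 7*log(cos(8*b))/72


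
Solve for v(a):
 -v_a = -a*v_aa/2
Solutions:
 v(a) = C1 + C2*a^3


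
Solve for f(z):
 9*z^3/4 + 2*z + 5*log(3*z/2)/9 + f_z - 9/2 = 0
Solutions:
 f(z) = C1 - 9*z^4/16 - z^2 - 5*z*log(z)/9 - 5*z*log(3)/9 + 5*z*log(2)/9 + 91*z/18


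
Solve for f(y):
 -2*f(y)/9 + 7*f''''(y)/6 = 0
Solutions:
 f(y) = C1*exp(-sqrt(2)*21^(3/4)*y/21) + C2*exp(sqrt(2)*21^(3/4)*y/21) + C3*sin(sqrt(2)*21^(3/4)*y/21) + C4*cos(sqrt(2)*21^(3/4)*y/21)


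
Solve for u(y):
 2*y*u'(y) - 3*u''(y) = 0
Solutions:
 u(y) = C1 + C2*erfi(sqrt(3)*y/3)


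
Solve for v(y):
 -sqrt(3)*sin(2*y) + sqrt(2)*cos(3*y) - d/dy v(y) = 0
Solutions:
 v(y) = C1 + sqrt(2)*sin(3*y)/3 + sqrt(3)*cos(2*y)/2


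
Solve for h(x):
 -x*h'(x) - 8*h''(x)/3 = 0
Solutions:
 h(x) = C1 + C2*erf(sqrt(3)*x/4)


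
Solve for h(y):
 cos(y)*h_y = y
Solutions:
 h(y) = C1 + Integral(y/cos(y), y)


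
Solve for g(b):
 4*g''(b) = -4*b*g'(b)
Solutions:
 g(b) = C1 + C2*erf(sqrt(2)*b/2)


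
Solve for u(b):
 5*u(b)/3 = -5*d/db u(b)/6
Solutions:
 u(b) = C1*exp(-2*b)


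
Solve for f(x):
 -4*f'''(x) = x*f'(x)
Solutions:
 f(x) = C1 + Integral(C2*airyai(-2^(1/3)*x/2) + C3*airybi(-2^(1/3)*x/2), x)


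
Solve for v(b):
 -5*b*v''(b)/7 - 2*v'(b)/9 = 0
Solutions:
 v(b) = C1 + C2*b^(31/45)


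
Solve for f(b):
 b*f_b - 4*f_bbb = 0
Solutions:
 f(b) = C1 + Integral(C2*airyai(2^(1/3)*b/2) + C3*airybi(2^(1/3)*b/2), b)


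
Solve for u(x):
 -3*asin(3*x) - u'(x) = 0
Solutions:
 u(x) = C1 - 3*x*asin(3*x) - sqrt(1 - 9*x^2)


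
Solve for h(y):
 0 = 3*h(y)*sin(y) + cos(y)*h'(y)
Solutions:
 h(y) = C1*cos(y)^3


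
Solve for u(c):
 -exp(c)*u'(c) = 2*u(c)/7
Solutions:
 u(c) = C1*exp(2*exp(-c)/7)


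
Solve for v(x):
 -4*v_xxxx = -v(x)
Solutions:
 v(x) = C1*exp(-sqrt(2)*x/2) + C2*exp(sqrt(2)*x/2) + C3*sin(sqrt(2)*x/2) + C4*cos(sqrt(2)*x/2)


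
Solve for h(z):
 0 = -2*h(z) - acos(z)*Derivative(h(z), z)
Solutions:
 h(z) = C1*exp(-2*Integral(1/acos(z), z))


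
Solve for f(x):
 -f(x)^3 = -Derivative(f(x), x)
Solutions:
 f(x) = -sqrt(2)*sqrt(-1/(C1 + x))/2
 f(x) = sqrt(2)*sqrt(-1/(C1 + x))/2


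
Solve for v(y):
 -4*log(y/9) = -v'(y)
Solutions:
 v(y) = C1 + 4*y*log(y) - y*log(6561) - 4*y


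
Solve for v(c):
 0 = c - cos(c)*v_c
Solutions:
 v(c) = C1 + Integral(c/cos(c), c)


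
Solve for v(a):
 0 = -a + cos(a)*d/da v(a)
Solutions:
 v(a) = C1 + Integral(a/cos(a), a)


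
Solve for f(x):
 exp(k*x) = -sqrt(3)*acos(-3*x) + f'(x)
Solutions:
 f(x) = C1 + sqrt(3)*(x*acos(-3*x) + sqrt(1 - 9*x^2)/3) + Piecewise((exp(k*x)/k, Ne(k, 0)), (x, True))


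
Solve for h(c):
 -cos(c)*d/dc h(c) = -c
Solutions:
 h(c) = C1 + Integral(c/cos(c), c)


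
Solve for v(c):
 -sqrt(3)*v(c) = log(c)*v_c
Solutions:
 v(c) = C1*exp(-sqrt(3)*li(c))


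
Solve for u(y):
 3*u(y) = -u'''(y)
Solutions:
 u(y) = C3*exp(-3^(1/3)*y) + (C1*sin(3^(5/6)*y/2) + C2*cos(3^(5/6)*y/2))*exp(3^(1/3)*y/2)


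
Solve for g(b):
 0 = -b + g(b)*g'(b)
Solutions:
 g(b) = -sqrt(C1 + b^2)
 g(b) = sqrt(C1 + b^2)


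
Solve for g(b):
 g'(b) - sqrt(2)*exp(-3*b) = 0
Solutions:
 g(b) = C1 - sqrt(2)*exp(-3*b)/3


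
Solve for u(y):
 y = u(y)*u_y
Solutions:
 u(y) = -sqrt(C1 + y^2)
 u(y) = sqrt(C1 + y^2)


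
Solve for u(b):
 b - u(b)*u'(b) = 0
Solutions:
 u(b) = -sqrt(C1 + b^2)
 u(b) = sqrt(C1 + b^2)


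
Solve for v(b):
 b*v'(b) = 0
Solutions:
 v(b) = C1


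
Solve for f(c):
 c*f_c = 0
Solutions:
 f(c) = C1


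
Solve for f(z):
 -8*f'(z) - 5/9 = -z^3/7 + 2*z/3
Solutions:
 f(z) = C1 + z^4/224 - z^2/24 - 5*z/72


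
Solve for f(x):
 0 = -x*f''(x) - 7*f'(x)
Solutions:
 f(x) = C1 + C2/x^6


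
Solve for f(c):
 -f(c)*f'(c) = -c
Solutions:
 f(c) = -sqrt(C1 + c^2)
 f(c) = sqrt(C1 + c^2)


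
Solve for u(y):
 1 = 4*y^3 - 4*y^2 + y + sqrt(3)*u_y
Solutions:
 u(y) = C1 - sqrt(3)*y^4/3 + 4*sqrt(3)*y^3/9 - sqrt(3)*y^2/6 + sqrt(3)*y/3


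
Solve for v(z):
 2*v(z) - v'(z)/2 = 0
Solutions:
 v(z) = C1*exp(4*z)


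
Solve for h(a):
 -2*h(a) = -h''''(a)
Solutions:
 h(a) = C1*exp(-2^(1/4)*a) + C2*exp(2^(1/4)*a) + C3*sin(2^(1/4)*a) + C4*cos(2^(1/4)*a)


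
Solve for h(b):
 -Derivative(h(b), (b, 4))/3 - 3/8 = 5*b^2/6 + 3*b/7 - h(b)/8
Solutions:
 h(b) = C1*exp(-6^(1/4)*b/2) + C2*exp(6^(1/4)*b/2) + C3*sin(6^(1/4)*b/2) + C4*cos(6^(1/4)*b/2) + 20*b^2/3 + 24*b/7 + 3


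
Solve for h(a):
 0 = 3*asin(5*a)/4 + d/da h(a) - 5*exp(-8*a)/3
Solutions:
 h(a) = C1 - 3*a*asin(5*a)/4 - 3*sqrt(1 - 25*a^2)/20 - 5*exp(-8*a)/24


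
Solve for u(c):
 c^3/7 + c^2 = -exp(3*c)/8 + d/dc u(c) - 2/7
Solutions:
 u(c) = C1 + c^4/28 + c^3/3 + 2*c/7 + exp(3*c)/24


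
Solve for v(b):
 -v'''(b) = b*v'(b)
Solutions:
 v(b) = C1 + Integral(C2*airyai(-b) + C3*airybi(-b), b)


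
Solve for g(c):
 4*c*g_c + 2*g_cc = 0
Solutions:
 g(c) = C1 + C2*erf(c)


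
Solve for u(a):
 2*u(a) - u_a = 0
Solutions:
 u(a) = C1*exp(2*a)


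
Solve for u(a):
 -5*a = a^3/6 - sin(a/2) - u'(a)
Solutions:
 u(a) = C1 + a^4/24 + 5*a^2/2 + 2*cos(a/2)


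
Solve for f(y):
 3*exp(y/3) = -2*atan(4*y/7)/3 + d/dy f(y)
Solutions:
 f(y) = C1 + 2*y*atan(4*y/7)/3 + 9*exp(y/3) - 7*log(16*y^2 + 49)/12


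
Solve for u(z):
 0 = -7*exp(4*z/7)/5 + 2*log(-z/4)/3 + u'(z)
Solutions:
 u(z) = C1 - 2*z*log(-z)/3 + 2*z*(1 + 2*log(2))/3 + 49*exp(4*z/7)/20


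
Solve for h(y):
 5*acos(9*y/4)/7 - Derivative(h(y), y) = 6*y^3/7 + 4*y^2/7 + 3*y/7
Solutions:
 h(y) = C1 - 3*y^4/14 - 4*y^3/21 - 3*y^2/14 + 5*y*acos(9*y/4)/7 - 5*sqrt(16 - 81*y^2)/63


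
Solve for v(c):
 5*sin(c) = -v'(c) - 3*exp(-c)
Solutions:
 v(c) = C1 + 5*cos(c) + 3*exp(-c)


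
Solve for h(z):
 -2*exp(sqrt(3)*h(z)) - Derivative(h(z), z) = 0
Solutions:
 h(z) = sqrt(3)*(2*log(1/(C1 + 2*z)) - log(3))/6


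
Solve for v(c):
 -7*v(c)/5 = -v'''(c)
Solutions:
 v(c) = C3*exp(5^(2/3)*7^(1/3)*c/5) + (C1*sin(sqrt(3)*5^(2/3)*7^(1/3)*c/10) + C2*cos(sqrt(3)*5^(2/3)*7^(1/3)*c/10))*exp(-5^(2/3)*7^(1/3)*c/10)


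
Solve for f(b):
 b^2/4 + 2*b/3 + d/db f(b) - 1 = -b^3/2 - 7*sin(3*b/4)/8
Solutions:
 f(b) = C1 - b^4/8 - b^3/12 - b^2/3 + b + 7*cos(3*b/4)/6


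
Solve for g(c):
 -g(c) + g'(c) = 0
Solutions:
 g(c) = C1*exp(c)


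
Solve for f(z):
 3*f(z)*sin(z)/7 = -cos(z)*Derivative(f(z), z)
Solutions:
 f(z) = C1*cos(z)^(3/7)


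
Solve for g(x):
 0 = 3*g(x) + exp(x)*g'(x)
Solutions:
 g(x) = C1*exp(3*exp(-x))


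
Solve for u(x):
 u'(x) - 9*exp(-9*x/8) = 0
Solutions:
 u(x) = C1 - 8*exp(-9*x/8)


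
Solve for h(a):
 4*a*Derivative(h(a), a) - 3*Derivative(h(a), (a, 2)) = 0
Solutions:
 h(a) = C1 + C2*erfi(sqrt(6)*a/3)


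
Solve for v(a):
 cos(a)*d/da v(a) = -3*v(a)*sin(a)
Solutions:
 v(a) = C1*cos(a)^3


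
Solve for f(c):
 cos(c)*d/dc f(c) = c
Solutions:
 f(c) = C1 + Integral(c/cos(c), c)


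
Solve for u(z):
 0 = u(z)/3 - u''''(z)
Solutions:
 u(z) = C1*exp(-3^(3/4)*z/3) + C2*exp(3^(3/4)*z/3) + C3*sin(3^(3/4)*z/3) + C4*cos(3^(3/4)*z/3)


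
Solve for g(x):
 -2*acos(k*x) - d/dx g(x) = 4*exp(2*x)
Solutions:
 g(x) = C1 - 2*Piecewise((x*acos(k*x) - sqrt(-k^2*x^2 + 1)/k, Ne(k, 0)), (pi*x/2, True)) - 2*exp(2*x)


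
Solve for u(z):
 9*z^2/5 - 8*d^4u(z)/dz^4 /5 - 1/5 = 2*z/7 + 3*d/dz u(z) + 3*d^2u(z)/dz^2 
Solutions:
 u(z) = C1 + C2*exp(-10^(1/3)*z*(-(6 + sqrt(46))^(1/3) + 10^(1/3)/(6 + sqrt(46))^(1/3))/8)*sin(10^(1/3)*sqrt(3)*z*(10^(1/3)/(6 + sqrt(46))^(1/3) + (6 + sqrt(46))^(1/3))/8) + C3*exp(-10^(1/3)*z*(-(6 + sqrt(46))^(1/3) + 10^(1/3)/(6 + sqrt(46))^(1/3))/8)*cos(10^(1/3)*sqrt(3)*z*(10^(1/3)/(6 + sqrt(46))^(1/3) + (6 + sqrt(46))^(1/3))/8) + C4*exp(10^(1/3)*z*(-(6 + sqrt(46))^(1/3) + 10^(1/3)/(6 + sqrt(46))^(1/3))/4) + z^3/5 - 68*z^2/105 + 43*z/35


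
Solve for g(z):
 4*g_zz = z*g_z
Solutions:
 g(z) = C1 + C2*erfi(sqrt(2)*z/4)


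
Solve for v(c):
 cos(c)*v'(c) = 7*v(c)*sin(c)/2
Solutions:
 v(c) = C1/cos(c)^(7/2)


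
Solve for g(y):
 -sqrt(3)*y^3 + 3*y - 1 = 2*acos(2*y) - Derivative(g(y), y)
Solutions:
 g(y) = C1 + sqrt(3)*y^4/4 - 3*y^2/2 + 2*y*acos(2*y) + y - sqrt(1 - 4*y^2)


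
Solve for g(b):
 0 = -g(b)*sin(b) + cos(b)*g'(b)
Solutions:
 g(b) = C1/cos(b)


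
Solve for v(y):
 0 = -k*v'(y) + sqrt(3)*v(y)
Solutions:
 v(y) = C1*exp(sqrt(3)*y/k)


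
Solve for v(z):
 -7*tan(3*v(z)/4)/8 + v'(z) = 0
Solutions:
 v(z) = -4*asin(C1*exp(21*z/32))/3 + 4*pi/3
 v(z) = 4*asin(C1*exp(21*z/32))/3


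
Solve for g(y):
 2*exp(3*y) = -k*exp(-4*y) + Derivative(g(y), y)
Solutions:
 g(y) = C1 - k*exp(-4*y)/4 + 2*exp(3*y)/3


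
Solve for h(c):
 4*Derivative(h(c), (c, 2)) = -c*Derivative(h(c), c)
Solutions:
 h(c) = C1 + C2*erf(sqrt(2)*c/4)


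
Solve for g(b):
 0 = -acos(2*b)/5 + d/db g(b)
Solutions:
 g(b) = C1 + b*acos(2*b)/5 - sqrt(1 - 4*b^2)/10


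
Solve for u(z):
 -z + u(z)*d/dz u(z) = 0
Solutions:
 u(z) = -sqrt(C1 + z^2)
 u(z) = sqrt(C1 + z^2)


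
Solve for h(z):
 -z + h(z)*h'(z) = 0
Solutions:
 h(z) = -sqrt(C1 + z^2)
 h(z) = sqrt(C1 + z^2)


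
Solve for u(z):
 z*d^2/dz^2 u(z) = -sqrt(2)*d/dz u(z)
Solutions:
 u(z) = C1 + C2*z^(1 - sqrt(2))


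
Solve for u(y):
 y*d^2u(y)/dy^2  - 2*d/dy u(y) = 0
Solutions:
 u(y) = C1 + C2*y^3


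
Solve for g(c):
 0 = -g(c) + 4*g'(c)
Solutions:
 g(c) = C1*exp(c/4)


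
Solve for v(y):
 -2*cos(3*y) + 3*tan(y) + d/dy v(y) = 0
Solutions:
 v(y) = C1 + 3*log(cos(y)) + 2*sin(3*y)/3


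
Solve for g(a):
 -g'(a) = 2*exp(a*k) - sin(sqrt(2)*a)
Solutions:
 g(a) = C1 - sqrt(2)*cos(sqrt(2)*a)/2 - 2*exp(a*k)/k


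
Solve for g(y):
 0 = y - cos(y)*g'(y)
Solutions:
 g(y) = C1 + Integral(y/cos(y), y)


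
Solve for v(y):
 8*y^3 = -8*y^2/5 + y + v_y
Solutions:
 v(y) = C1 + 2*y^4 + 8*y^3/15 - y^2/2


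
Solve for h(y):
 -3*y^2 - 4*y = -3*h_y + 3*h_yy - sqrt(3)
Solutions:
 h(y) = C1 + C2*exp(y) + y^3/3 + 5*y^2/3 - sqrt(3)*y/3 + 10*y/3


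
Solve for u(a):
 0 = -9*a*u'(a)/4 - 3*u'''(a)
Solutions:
 u(a) = C1 + Integral(C2*airyai(-6^(1/3)*a/2) + C3*airybi(-6^(1/3)*a/2), a)


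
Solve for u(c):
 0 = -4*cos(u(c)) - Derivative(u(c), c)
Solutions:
 u(c) = pi - asin((C1 + exp(8*c))/(C1 - exp(8*c)))
 u(c) = asin((C1 + exp(8*c))/(C1 - exp(8*c)))


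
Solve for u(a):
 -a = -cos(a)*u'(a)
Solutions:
 u(a) = C1 + Integral(a/cos(a), a)


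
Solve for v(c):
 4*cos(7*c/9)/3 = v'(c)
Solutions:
 v(c) = C1 + 12*sin(7*c/9)/7


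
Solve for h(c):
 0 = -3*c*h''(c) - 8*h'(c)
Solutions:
 h(c) = C1 + C2/c^(5/3)


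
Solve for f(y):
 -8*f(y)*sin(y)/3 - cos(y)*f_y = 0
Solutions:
 f(y) = C1*cos(y)^(8/3)


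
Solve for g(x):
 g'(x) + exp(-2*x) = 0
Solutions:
 g(x) = C1 + exp(-2*x)/2


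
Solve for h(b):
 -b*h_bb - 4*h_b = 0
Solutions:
 h(b) = C1 + C2/b^3


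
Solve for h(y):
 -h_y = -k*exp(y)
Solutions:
 h(y) = C1 + k*exp(y)


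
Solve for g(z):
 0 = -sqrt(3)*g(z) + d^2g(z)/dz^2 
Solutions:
 g(z) = C1*exp(-3^(1/4)*z) + C2*exp(3^(1/4)*z)


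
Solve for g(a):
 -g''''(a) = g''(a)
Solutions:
 g(a) = C1 + C2*a + C3*sin(a) + C4*cos(a)


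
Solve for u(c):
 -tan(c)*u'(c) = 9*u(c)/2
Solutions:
 u(c) = C1/sin(c)^(9/2)


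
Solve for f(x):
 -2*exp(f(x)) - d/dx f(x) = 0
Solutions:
 f(x) = log(1/(C1 + 2*x))


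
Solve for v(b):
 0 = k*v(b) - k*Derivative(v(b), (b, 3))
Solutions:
 v(b) = C3*exp(b) + (C1*sin(sqrt(3)*b/2) + C2*cos(sqrt(3)*b/2))*exp(-b/2)


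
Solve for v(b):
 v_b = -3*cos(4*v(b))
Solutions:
 v(b) = -asin((C1 + exp(24*b))/(C1 - exp(24*b)))/4 + pi/4
 v(b) = asin((C1 + exp(24*b))/(C1 - exp(24*b)))/4


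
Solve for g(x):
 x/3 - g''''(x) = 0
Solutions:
 g(x) = C1 + C2*x + C3*x^2 + C4*x^3 + x^5/360


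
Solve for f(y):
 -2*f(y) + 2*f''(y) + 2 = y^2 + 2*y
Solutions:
 f(y) = C1*exp(-y) + C2*exp(y) - y^2/2 - y


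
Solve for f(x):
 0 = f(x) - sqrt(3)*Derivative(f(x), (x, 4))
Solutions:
 f(x) = C1*exp(-3^(7/8)*x/3) + C2*exp(3^(7/8)*x/3) + C3*sin(3^(7/8)*x/3) + C4*cos(3^(7/8)*x/3)


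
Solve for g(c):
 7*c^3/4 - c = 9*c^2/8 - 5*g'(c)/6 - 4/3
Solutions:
 g(c) = C1 - 21*c^4/40 + 9*c^3/20 + 3*c^2/5 - 8*c/5


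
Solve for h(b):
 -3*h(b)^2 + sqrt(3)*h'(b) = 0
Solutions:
 h(b) = -1/(C1 + sqrt(3)*b)


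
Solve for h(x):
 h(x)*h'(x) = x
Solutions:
 h(x) = -sqrt(C1 + x^2)
 h(x) = sqrt(C1 + x^2)


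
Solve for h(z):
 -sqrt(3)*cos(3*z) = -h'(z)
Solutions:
 h(z) = C1 + sqrt(3)*sin(3*z)/3


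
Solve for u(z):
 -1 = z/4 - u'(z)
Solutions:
 u(z) = C1 + z^2/8 + z
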